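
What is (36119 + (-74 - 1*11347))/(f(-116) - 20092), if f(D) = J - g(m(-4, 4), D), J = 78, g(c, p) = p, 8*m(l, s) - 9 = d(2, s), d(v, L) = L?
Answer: -12349/9949 ≈ -1.2412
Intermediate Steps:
m(l, s) = 9/8 + s/8
f(D) = 78 - D
(36119 + (-74 - 1*11347))/(f(-116) - 20092) = (36119 + (-74 - 1*11347))/((78 - 1*(-116)) - 20092) = (36119 + (-74 - 11347))/((78 + 116) - 20092) = (36119 - 11421)/(194 - 20092) = 24698/(-19898) = 24698*(-1/19898) = -12349/9949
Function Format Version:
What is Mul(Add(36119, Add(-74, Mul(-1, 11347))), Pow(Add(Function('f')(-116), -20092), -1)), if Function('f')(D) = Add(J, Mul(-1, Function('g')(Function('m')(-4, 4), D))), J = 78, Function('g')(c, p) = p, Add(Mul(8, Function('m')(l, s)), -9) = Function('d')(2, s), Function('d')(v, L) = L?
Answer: Rational(-12349, 9949) ≈ -1.2412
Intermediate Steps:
Function('m')(l, s) = Add(Rational(9, 8), Mul(Rational(1, 8), s))
Function('f')(D) = Add(78, Mul(-1, D))
Mul(Add(36119, Add(-74, Mul(-1, 11347))), Pow(Add(Function('f')(-116), -20092), -1)) = Mul(Add(36119, Add(-74, Mul(-1, 11347))), Pow(Add(Add(78, Mul(-1, -116)), -20092), -1)) = Mul(Add(36119, Add(-74, -11347)), Pow(Add(Add(78, 116), -20092), -1)) = Mul(Add(36119, -11421), Pow(Add(194, -20092), -1)) = Mul(24698, Pow(-19898, -1)) = Mul(24698, Rational(-1, 19898)) = Rational(-12349, 9949)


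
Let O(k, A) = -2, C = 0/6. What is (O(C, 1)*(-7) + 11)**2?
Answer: 625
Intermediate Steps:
C = 0 (C = 0*(1/6) = 0)
(O(C, 1)*(-7) + 11)**2 = (-2*(-7) + 11)**2 = (14 + 11)**2 = 25**2 = 625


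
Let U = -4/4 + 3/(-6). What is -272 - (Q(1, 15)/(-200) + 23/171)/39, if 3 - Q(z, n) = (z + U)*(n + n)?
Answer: -181397561/666900 ≈ -272.00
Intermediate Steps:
U = -3/2 (U = -4*¼ + 3*(-⅙) = -1 - ½ = -3/2 ≈ -1.5000)
Q(z, n) = 3 - 2*n*(-3/2 + z) (Q(z, n) = 3 - (z - 3/2)*(n + n) = 3 - (-3/2 + z)*2*n = 3 - 2*n*(-3/2 + z))
-272 - (Q(1, 15)/(-200) + 23/171)/39 = -272 - ((3 + 3*15 - 2*15*1)/(-200) + 23/171)/39 = -272 - ((3 + 45 - 30)*(-1/200) + 23*(1/171))/39 = -272 - (18*(-1/200) + 23/171)/39 = -272 - (-9/100 + 23/171)/39 = -272 - 761/(17100*39) = -272 - 1*761/666900 = -272 - 761/666900 = -181397561/666900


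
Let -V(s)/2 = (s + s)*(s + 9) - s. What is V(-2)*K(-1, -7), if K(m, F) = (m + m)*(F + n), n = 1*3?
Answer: 416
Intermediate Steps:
n = 3
K(m, F) = 2*m*(3 + F) (K(m, F) = (m + m)*(F + 3) = (2*m)*(3 + F) = 2*m*(3 + F))
V(s) = 2*s - 4*s*(9 + s) (V(s) = -2*((s + s)*(s + 9) - s) = -2*((2*s)*(9 + s) - s) = -2*(2*s*(9 + s) - s) = -2*(-s + 2*s*(9 + s)) = 2*s - 4*s*(9 + s))
V(-2)*K(-1, -7) = (-2*(-2)*(17 + 2*(-2)))*(2*(-1)*(3 - 7)) = (-2*(-2)*(17 - 4))*(2*(-1)*(-4)) = -2*(-2)*13*8 = 52*8 = 416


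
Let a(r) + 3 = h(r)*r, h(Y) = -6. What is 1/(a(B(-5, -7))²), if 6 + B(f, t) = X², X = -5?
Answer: 1/13689 ≈ 7.3051e-5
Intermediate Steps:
B(f, t) = 19 (B(f, t) = -6 + (-5)² = -6 + 25 = 19)
a(r) = -3 - 6*r
1/(a(B(-5, -7))²) = 1/((-3 - 6*19)²) = 1/((-3 - 114)²) = 1/((-117)²) = 1/13689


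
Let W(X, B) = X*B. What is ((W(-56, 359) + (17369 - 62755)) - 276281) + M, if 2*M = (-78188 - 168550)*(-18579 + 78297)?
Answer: -7367691713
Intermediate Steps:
W(X, B) = B*X
M = -7367349942 (M = ((-78188 - 168550)*(-18579 + 78297))/2 = (-246738*59718)/2 = (½)*(-14734699884) = -7367349942)
((W(-56, 359) + (17369 - 62755)) - 276281) + M = ((359*(-56) + (17369 - 62755)) - 276281) - 7367349942 = ((-20104 - 45386) - 276281) - 7367349942 = (-65490 - 276281) - 7367349942 = -341771 - 7367349942 = -7367691713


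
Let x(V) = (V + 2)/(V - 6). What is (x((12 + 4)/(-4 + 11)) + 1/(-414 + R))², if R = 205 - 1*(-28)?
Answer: 7441984/5536609 ≈ 1.3441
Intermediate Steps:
R = 233 (R = 205 + 28 = 233)
x(V) = (2 + V)/(-6 + V)
(x((12 + 4)/(-4 + 11)) + 1/(-414 + R))² = ((2 + (12 + 4)/(-4 + 11))/(-6 + (12 + 4)/(-4 + 11)) + 1/(-414 + 233))² = ((2 + 16/7)/(-6 + 16/7) + 1/(-181))² = ((2 + 16*(⅐))/(-6 + 16*(⅐)) - 1/181)² = ((2 + 16/7)/(-6 + 16/7) - 1/181)² = ((30/7)/(-26/7) - 1/181)² = (-7/26*30/7 - 1/181)² = (-15/13 - 1/181)² = (-2728/2353)² = 7441984/5536609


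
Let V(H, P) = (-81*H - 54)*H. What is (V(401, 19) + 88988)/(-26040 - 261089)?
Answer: 12957547/287129 ≈ 45.128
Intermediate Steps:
V(H, P) = H*(-54 - 81*H) (V(H, P) = (-54 - 81*H)*H = H*(-54 - 81*H))
(V(401, 19) + 88988)/(-26040 - 261089) = (-27*401*(2 + 3*401) + 88988)/(-26040 - 261089) = (-27*401*(2 + 1203) + 88988)/(-287129) = (-27*401*1205 + 88988)*(-1/287129) = (-13046535 + 88988)*(-1/287129) = -12957547*(-1/287129) = 12957547/287129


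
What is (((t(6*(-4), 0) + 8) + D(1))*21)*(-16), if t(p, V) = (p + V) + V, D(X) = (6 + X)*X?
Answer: 3024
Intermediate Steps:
D(X) = X*(6 + X)
t(p, V) = p + 2*V (t(p, V) = (V + p) + V = p + 2*V)
(((t(6*(-4), 0) + 8) + D(1))*21)*(-16) = ((((6*(-4) + 2*0) + 8) + 1*(6 + 1))*21)*(-16) = ((((-24 + 0) + 8) + 1*7)*21)*(-16) = (((-24 + 8) + 7)*21)*(-16) = ((-16 + 7)*21)*(-16) = -9*21*(-16) = -189*(-16) = 3024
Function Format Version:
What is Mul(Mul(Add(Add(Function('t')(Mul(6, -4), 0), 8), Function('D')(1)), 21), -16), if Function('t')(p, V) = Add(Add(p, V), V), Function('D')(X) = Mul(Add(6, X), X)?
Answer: 3024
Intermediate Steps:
Function('D')(X) = Mul(X, Add(6, X))
Function('t')(p, V) = Add(p, Mul(2, V)) (Function('t')(p, V) = Add(Add(V, p), V) = Add(p, Mul(2, V)))
Mul(Mul(Add(Add(Function('t')(Mul(6, -4), 0), 8), Function('D')(1)), 21), -16) = Mul(Mul(Add(Add(Add(Mul(6, -4), Mul(2, 0)), 8), Mul(1, Add(6, 1))), 21), -16) = Mul(Mul(Add(Add(Add(-24, 0), 8), Mul(1, 7)), 21), -16) = Mul(Mul(Add(Add(-24, 8), 7), 21), -16) = Mul(Mul(Add(-16, 7), 21), -16) = Mul(Mul(-9, 21), -16) = Mul(-189, -16) = 3024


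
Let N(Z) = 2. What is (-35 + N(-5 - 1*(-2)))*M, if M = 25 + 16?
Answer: -1353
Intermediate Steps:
M = 41
(-35 + N(-5 - 1*(-2)))*M = (-35 + 2)*41 = -33*41 = -1353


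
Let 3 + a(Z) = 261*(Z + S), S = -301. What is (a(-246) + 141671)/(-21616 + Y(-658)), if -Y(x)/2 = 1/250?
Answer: 137375/2702001 ≈ 0.050842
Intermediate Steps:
a(Z) = -78564 + 261*Z (a(Z) = -3 + 261*(Z - 301) = -3 + 261*(-301 + Z) = -3 + (-78561 + 261*Z) = -78564 + 261*Z)
Y(x) = -1/125 (Y(x) = -2/250 = -2*1/250 = -1/125)
(a(-246) + 141671)/(-21616 + Y(-658)) = ((-78564 + 261*(-246)) + 141671)/(-21616 - 1/125) = ((-78564 - 64206) + 141671)/(-2702001/125) = (-142770 + 141671)*(-125/2702001) = -1099*(-125/2702001) = 137375/2702001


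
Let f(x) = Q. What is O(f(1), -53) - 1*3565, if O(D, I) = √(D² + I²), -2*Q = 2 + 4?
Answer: -3565 + √2818 ≈ -3511.9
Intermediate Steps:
Q = -3 (Q = -(2 + 4)/2 = -½*6 = -3)
f(x) = -3
O(f(1), -53) - 1*3565 = √((-3)² + (-53)²) - 1*3565 = √(9 + 2809) - 3565 = √2818 - 3565 = -3565 + √2818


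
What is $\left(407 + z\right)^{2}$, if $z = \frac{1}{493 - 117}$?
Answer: $\frac{23419099089}{141376} \approx 1.6565 \cdot 10^{5}$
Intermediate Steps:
$z = \frac{1}{376} \approx 0.0026596$
$\left(407 + z\right)^{2} = \left(407 + \frac{1}{376}\right)^{2} = \left(\frac{153033}{376}\right)^{2} = \frac{23419099089}{141376}$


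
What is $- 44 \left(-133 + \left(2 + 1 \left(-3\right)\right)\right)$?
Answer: $5896$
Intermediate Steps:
$- 44 \left(-133 + \left(2 + 1 \left(-3\right)\right)\right) = - 44 \left(-133 + \left(2 - 3\right)\right) = - 44 \left(-133 - 1\right) = \left(-44\right) \left(-134\right) = 5896$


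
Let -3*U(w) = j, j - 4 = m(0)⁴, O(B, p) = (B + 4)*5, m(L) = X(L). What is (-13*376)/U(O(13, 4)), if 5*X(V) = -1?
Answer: 9165000/2501 ≈ 3664.5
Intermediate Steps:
X(V) = -⅕ (X(V) = (⅕)*(-1) = -⅕)
m(L) = -⅕
O(B, p) = 20 + 5*B (O(B, p) = (4 + B)*5 = 20 + 5*B)
j = 2501/625 (j = 4 + (-⅕)⁴ = 4 + 1/625 = 2501/625 ≈ 4.0016)
U(w) = -2501/1875 (U(w) = -⅓*2501/625 = -2501/1875)
(-13*376)/U(O(13, 4)) = (-13*376)/(-2501/1875) = -4888*(-1875/2501) = 9165000/2501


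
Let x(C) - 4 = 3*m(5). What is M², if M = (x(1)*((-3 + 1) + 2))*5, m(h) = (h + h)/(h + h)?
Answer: 0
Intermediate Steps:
m(h) = 1 (m(h) = (2*h)/((2*h)) = (2*h)*(1/(2*h)) = 1)
x(C) = 7 (x(C) = 4 + 3*1 = 4 + 3 = 7)
M = 0 (M = (7*((-3 + 1) + 2))*5 = (7*(-2 + 2))*5 = (7*0)*5 = 0*5 = 0)
M² = 0² = 0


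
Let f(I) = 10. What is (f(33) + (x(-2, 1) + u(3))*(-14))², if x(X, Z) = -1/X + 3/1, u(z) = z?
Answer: 6561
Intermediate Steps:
x(X, Z) = 3 - 1/X (x(X, Z) = -1/X + 3*1 = -1/X + 3 = 3 - 1/X)
(f(33) + (x(-2, 1) + u(3))*(-14))² = (10 + ((3 - 1/(-2)) + 3)*(-14))² = (10 + ((3 - 1*(-½)) + 3)*(-14))² = (10 + ((3 + ½) + 3)*(-14))² = (10 + (7/2 + 3)*(-14))² = (10 + (13/2)*(-14))² = (10 - 91)² = (-81)² = 6561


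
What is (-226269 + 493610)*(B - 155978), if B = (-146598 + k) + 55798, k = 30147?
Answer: -57914348171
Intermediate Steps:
B = -60653 (B = (-146598 + 30147) + 55798 = -116451 + 55798 = -60653)
(-226269 + 493610)*(B - 155978) = (-226269 + 493610)*(-60653 - 155978) = 267341*(-216631) = -57914348171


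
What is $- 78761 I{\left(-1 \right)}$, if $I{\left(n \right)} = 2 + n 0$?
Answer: $-157522$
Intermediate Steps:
$I{\left(n \right)} = 2$ ($I{\left(n \right)} = 2 + 0 = 2$)
$- 78761 I{\left(-1 \right)} = \left(-78761\right) 2 = -157522$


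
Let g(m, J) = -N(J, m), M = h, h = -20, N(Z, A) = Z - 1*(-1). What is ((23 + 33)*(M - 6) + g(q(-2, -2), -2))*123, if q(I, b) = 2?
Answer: -178965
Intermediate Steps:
N(Z, A) = 1 + Z (N(Z, A) = Z + 1 = 1 + Z)
M = -20
g(m, J) = -1 - J (g(m, J) = -(1 + J) = -1 - J)
((23 + 33)*(M - 6) + g(q(-2, -2), -2))*123 = ((23 + 33)*(-20 - 6) + (-1 - 1*(-2)))*123 = (56*(-26) + (-1 + 2))*123 = (-1456 + 1)*123 = -1455*123 = -178965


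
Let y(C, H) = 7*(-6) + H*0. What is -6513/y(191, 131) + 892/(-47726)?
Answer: 7400047/47726 ≈ 155.05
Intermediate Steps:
y(C, H) = -42 (y(C, H) = -42 + 0 = -42)
-6513/y(191, 131) + 892/(-47726) = -6513/(-42) + 892/(-47726) = -6513*(-1/42) + 892*(-1/47726) = 2171/14 - 446/23863 = 7400047/47726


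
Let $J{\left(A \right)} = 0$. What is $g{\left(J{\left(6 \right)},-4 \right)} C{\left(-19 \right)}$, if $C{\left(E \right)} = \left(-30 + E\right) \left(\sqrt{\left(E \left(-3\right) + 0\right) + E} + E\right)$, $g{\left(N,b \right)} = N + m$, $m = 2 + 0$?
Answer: $1862 - 98 \sqrt{38} \approx 1257.9$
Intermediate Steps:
$m = 2$
$g{\left(N,b \right)} = 2 + N$ ($g{\left(N,b \right)} = N + 2 = 2 + N$)
$C{\left(E \right)} = \left(-30 + E\right) \left(E + \sqrt{2} \sqrt{- E}\right)$ ($C{\left(E \right)} = \left(-30 + E\right) \left(\sqrt{\left(- 3 E + 0\right) + E} + E\right) = \left(-30 + E\right) \left(\sqrt{- 3 E + E} + E\right) = \left(-30 + E\right) \left(\sqrt{- 2 E} + E\right) = \left(-30 + E\right) \left(\sqrt{2} \sqrt{- E} + E\right) = \left(-30 + E\right) \left(E + \sqrt{2} \sqrt{- E}\right)$)
$g{\left(J{\left(6 \right)},-4 \right)} C{\left(-19 \right)} = \left(2 + 0\right) \left(\left(-19\right)^{2} - -570 - \sqrt{2} \left(\left(-1\right) \left(-19\right)\right)^{\frac{3}{2}} - 30 \sqrt{2} \sqrt{\left(-1\right) \left(-19\right)}\right) = 2 \left(361 + 570 - \sqrt{2} \cdot 19^{\frac{3}{2}} - 30 \sqrt{2} \sqrt{19}\right) = 2 \left(361 + 570 - \sqrt{2} \cdot 19 \sqrt{19} - 30 \sqrt{38}\right) = 2 \left(361 + 570 - 19 \sqrt{38} - 30 \sqrt{38}\right) = 2 \left(931 - 49 \sqrt{38}\right) = 1862 - 98 \sqrt{38}$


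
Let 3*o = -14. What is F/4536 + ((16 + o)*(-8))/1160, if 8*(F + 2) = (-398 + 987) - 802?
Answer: -444469/5261760 ≈ -0.084472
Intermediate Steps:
o = -14/3 (o = (1/3)*(-14) = -14/3 ≈ -4.6667)
F = -229/8 (F = -2 + ((-398 + 987) - 802)/8 = -2 + (589 - 802)/8 = -2 + (1/8)*(-213) = -2 - 213/8 = -229/8 ≈ -28.625)
F/4536 + ((16 + o)*(-8))/1160 = -229/8/4536 + ((16 - 14/3)*(-8))/1160 = -229/8*1/4536 + ((34/3)*(-8))*(1/1160) = -229/36288 - 272/3*1/1160 = -229/36288 - 34/435 = -444469/5261760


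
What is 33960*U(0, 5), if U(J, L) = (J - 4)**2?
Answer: 543360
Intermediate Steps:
U(J, L) = (-4 + J)**2
33960*U(0, 5) = 33960*(-4 + 0)**2 = 33960*(-4)**2 = 33960*16 = 543360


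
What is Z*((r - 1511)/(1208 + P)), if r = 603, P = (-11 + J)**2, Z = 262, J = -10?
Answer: -237896/1649 ≈ -144.27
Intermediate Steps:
P = 441 (P = (-11 - 10)**2 = (-21)**2 = 441)
Z*((r - 1511)/(1208 + P)) = 262*((603 - 1511)/(1208 + 441)) = 262*(-908/1649) = -237896/1649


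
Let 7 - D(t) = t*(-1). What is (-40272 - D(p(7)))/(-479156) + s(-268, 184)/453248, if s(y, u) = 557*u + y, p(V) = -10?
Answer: 4201948127/13573531168 ≈ 0.30957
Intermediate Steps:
D(t) = 7 + t (D(t) = 7 - t*(-1) = 7 - (-1)*t = 7 + t)
s(y, u) = y + 557*u
(-40272 - D(p(7)))/(-479156) + s(-268, 184)/453248 = (-40272 - (7 - 10))/(-479156) + (-268 + 557*184)/453248 = (-40272 - 1*(-3))*(-1/479156) + (-268 + 102488)*(1/453248) = (-40272 + 3)*(-1/479156) + 102220*(1/453248) = -40269*(-1/479156) + 25555/113312 = 40269/479156 + 25555/113312 = 4201948127/13573531168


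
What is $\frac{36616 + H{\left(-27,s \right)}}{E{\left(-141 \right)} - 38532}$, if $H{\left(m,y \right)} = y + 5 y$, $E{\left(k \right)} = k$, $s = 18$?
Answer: $- \frac{36724}{38673} \approx -0.9496$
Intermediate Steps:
$H{\left(m,y \right)} = 6 y$
$\frac{36616 + H{\left(-27,s \right)}}{E{\left(-141 \right)} - 38532} = \frac{36616 + 6 \cdot 18}{-141 - 38532} = \frac{36616 + 108}{-38673} = 36724 \left(- \frac{1}{38673}\right) = - \frac{36724}{38673}$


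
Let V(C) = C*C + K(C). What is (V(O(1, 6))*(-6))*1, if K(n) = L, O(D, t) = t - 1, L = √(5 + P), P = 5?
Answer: -150 - 6*√10 ≈ -168.97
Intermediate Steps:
L = √10 (L = √(5 + 5) = √10 ≈ 3.1623)
O(D, t) = -1 + t
K(n) = √10
V(C) = √10 + C² (V(C) = C*C + √10 = C² + √10 = √10 + C²)
(V(O(1, 6))*(-6))*1 = ((√10 + (-1 + 6)²)*(-6))*1 = ((√10 + 5²)*(-6))*1 = ((√10 + 25)*(-6))*1 = ((25 + √10)*(-6))*1 = (-150 - 6*√10)*1 = -150 - 6*√10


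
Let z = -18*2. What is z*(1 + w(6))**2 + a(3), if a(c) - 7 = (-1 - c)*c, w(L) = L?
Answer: -1769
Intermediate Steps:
z = -36
a(c) = 7 + c*(-1 - c) (a(c) = 7 + (-1 - c)*c = 7 + c*(-1 - c))
z*(1 + w(6))**2 + a(3) = -36*(1 + 6)**2 + (7 - 1*3 - 1*3**2) = -36*7**2 + (7 - 3 - 1*9) = -36*49 + (7 - 3 - 9) = -1764 - 5 = -1769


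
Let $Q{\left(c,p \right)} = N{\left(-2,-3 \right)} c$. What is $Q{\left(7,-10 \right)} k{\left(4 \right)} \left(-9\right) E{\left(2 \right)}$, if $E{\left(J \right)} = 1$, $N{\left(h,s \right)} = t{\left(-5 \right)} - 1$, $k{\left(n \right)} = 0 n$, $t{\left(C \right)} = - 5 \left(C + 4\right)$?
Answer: $0$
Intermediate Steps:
$t{\left(C \right)} = -20 - 5 C$ ($t{\left(C \right)} = - 5 \left(4 + C\right) = -20 - 5 C$)
$k{\left(n \right)} = 0$
$N{\left(h,s \right)} = 4$ ($N{\left(h,s \right)} = \left(-20 - -25\right) - 1 = \left(-20 + 25\right) - 1 = 5 - 1 = 4$)
$Q{\left(c,p \right)} = 4 c$
$Q{\left(7,-10 \right)} k{\left(4 \right)} \left(-9\right) E{\left(2 \right)} = 4 \cdot 7 \cdot 0 \left(-9\right) 1 = 28 \cdot 0 \cdot 1 = 0 \cdot 1 = 0$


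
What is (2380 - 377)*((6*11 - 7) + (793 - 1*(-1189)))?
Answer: 4088123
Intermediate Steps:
(2380 - 377)*((6*11 - 7) + (793 - 1*(-1189))) = 2003*((66 - 7) + (793 + 1189)) = 2003*(59 + 1982) = 2003*2041 = 4088123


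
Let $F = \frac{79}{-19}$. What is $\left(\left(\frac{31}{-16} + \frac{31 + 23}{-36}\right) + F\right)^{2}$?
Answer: $\frac{5331481}{92416} \approx 57.69$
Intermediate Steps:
$F = - \frac{79}{19}$ ($F = 79 \left(- \frac{1}{19}\right) = - \frac{79}{19} \approx -4.1579$)
$\left(\left(\frac{31}{-16} + \frac{31 + 23}{-36}\right) + F\right)^{2} = \left(\left(\frac{31}{-16} + \frac{31 + 23}{-36}\right) - \frac{79}{19}\right)^{2} = \left(\left(31 \left(- \frac{1}{16}\right) + 54 \left(- \frac{1}{36}\right)\right) - \frac{79}{19}\right)^{2} = \left(\left(- \frac{31}{16} - \frac{3}{2}\right) - \frac{79}{19}\right)^{2} = \left(- \frac{55}{16} - \frac{79}{19}\right)^{2} = \left(- \frac{2309}{304}\right)^{2} = \frac{5331481}{92416}$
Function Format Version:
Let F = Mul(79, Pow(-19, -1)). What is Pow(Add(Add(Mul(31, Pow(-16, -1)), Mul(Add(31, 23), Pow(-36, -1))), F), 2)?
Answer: Rational(5331481, 92416) ≈ 57.690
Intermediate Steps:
F = Rational(-79, 19) (F = Mul(79, Rational(-1, 19)) = Rational(-79, 19) ≈ -4.1579)
Pow(Add(Add(Mul(31, Pow(-16, -1)), Mul(Add(31, 23), Pow(-36, -1))), F), 2) = Pow(Add(Add(Mul(31, Pow(-16, -1)), Mul(Add(31, 23), Pow(-36, -1))), Rational(-79, 19)), 2) = Pow(Add(Add(Mul(31, Rational(-1, 16)), Mul(54, Rational(-1, 36))), Rational(-79, 19)), 2) = Pow(Add(Add(Rational(-31, 16), Rational(-3, 2)), Rational(-79, 19)), 2) = Pow(Add(Rational(-55, 16), Rational(-79, 19)), 2) = Pow(Rational(-2309, 304), 2) = Rational(5331481, 92416)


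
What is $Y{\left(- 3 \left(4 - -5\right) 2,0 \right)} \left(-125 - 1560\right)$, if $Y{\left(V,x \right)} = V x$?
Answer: $0$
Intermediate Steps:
$Y{\left(- 3 \left(4 - -5\right) 2,0 \right)} \left(-125 - 1560\right) = - 3 \left(4 - -5\right) 2 \cdot 0 \left(-125 - 1560\right) = - 3 \left(4 + 5\right) 2 \cdot 0 \left(-1685\right) = \left(-3\right) 9 \cdot 2 \cdot 0 \left(-1685\right) = \left(-27\right) 2 \cdot 0 \left(-1685\right) = \left(-54\right) 0 \left(-1685\right) = 0 \left(-1685\right) = 0$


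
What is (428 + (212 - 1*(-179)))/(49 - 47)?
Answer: 819/2 ≈ 409.50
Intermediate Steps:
(428 + (212 - 1*(-179)))/(49 - 47) = (428 + (212 + 179))/2 = (428 + 391)*(½) = 819*(½) = 819/2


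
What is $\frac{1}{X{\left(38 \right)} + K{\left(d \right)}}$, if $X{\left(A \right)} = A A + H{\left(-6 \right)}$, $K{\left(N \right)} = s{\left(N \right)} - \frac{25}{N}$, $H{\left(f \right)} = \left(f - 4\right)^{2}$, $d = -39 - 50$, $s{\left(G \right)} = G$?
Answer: $\frac{89}{129520} \approx 0.00068715$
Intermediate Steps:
$d = -89$ ($d = -39 - 50 = -89$)
$H{\left(f \right)} = \left(-4 + f\right)^{2}$
$K{\left(N \right)} = N - \frac{25}{N}$
$X{\left(A \right)} = 100 + A^{2}$ ($X{\left(A \right)} = A A + \left(-4 - 6\right)^{2} = A^{2} + \left(-10\right)^{2} = A^{2} + 100 = 100 + A^{2}$)
$\frac{1}{X{\left(38 \right)} + K{\left(d \right)}} = \frac{1}{\left(100 + 38^{2}\right) - \left(89 + \frac{25}{-89}\right)} = \frac{1}{\left(100 + 1444\right) - \frac{7896}{89}} = \frac{1}{1544 + \left(-89 + \frac{25}{89}\right)} = \frac{1}{1544 - \frac{7896}{89}} = \frac{1}{\frac{129520}{89}} = \frac{89}{129520}$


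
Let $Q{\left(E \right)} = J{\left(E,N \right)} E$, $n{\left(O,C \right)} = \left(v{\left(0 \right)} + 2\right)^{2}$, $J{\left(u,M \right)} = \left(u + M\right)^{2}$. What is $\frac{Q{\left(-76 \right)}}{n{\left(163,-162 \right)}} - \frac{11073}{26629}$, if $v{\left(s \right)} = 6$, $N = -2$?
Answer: $- \frac{769595763}{106516} \approx -7225.2$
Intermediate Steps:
$J{\left(u,M \right)} = \left(M + u\right)^{2}$
$n{\left(O,C \right)} = 64$ ($n{\left(O,C \right)} = \left(6 + 2\right)^{2} = 8^{2} = 64$)
$Q{\left(E \right)} = E \left(-2 + E\right)^{2}$ ($Q{\left(E \right)} = \left(-2 + E\right)^{2} E = E \left(-2 + E\right)^{2}$)
$\frac{Q{\left(-76 \right)}}{n{\left(163,-162 \right)}} - \frac{11073}{26629} = \frac{\left(-76\right) \left(-2 - 76\right)^{2}}{64} - \frac{11073}{26629} = - 76 \left(-78\right)^{2} \cdot \frac{1}{64} - \frac{11073}{26629} = \left(-76\right) 6084 \cdot \frac{1}{64} - \frac{11073}{26629} = \left(-462384\right) \frac{1}{64} - \frac{11073}{26629} = - \frac{28899}{4} - \frac{11073}{26629} = - \frac{769595763}{106516}$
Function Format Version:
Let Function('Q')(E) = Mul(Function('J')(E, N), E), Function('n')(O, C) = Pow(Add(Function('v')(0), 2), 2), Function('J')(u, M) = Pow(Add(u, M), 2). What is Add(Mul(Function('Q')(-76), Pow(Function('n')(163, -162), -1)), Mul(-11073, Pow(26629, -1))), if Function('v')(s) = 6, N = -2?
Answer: Rational(-769595763, 106516) ≈ -7225.2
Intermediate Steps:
Function('J')(u, M) = Pow(Add(M, u), 2)
Function('n')(O, C) = 64 (Function('n')(O, C) = Pow(Add(6, 2), 2) = Pow(8, 2) = 64)
Function('Q')(E) = Mul(E, Pow(Add(-2, E), 2)) (Function('Q')(E) = Mul(Pow(Add(-2, E), 2), E) = Mul(E, Pow(Add(-2, E), 2)))
Add(Mul(Function('Q')(-76), Pow(Function('n')(163, -162), -1)), Mul(-11073, Pow(26629, -1))) = Add(Mul(Mul(-76, Pow(Add(-2, -76), 2)), Pow(64, -1)), Mul(-11073, Pow(26629, -1))) = Add(Mul(Mul(-76, Pow(-78, 2)), Rational(1, 64)), Mul(-11073, Rational(1, 26629))) = Add(Mul(Mul(-76, 6084), Rational(1, 64)), Rational(-11073, 26629)) = Add(Mul(-462384, Rational(1, 64)), Rational(-11073, 26629)) = Add(Rational(-28899, 4), Rational(-11073, 26629)) = Rational(-769595763, 106516)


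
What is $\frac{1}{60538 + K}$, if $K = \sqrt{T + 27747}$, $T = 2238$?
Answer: $\frac{60538}{3664819459} - \frac{\sqrt{29985}}{3664819459} \approx 1.6471 \cdot 10^{-5}$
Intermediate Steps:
$K = \sqrt{29985}$ ($K = \sqrt{2238 + 27747} = \sqrt{29985} \approx 173.16$)
$\frac{1}{60538 + K} = \frac{1}{60538 + \sqrt{29985}}$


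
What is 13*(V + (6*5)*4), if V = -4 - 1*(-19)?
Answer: 1755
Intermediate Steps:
V = 15 (V = -4 + 19 = 15)
13*(V + (6*5)*4) = 13*(15 + (6*5)*4) = 13*(15 + 30*4) = 13*(15 + 120) = 13*135 = 1755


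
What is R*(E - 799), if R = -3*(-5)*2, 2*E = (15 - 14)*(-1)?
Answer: -23985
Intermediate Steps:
E = -½ (E = ((15 - 14)*(-1))/2 = (1*(-1))/2 = (½)*(-1) = -½ ≈ -0.50000)
R = 30 (R = 15*2 = 30)
R*(E - 799) = 30*(-½ - 799) = 30*(-1599/2) = -23985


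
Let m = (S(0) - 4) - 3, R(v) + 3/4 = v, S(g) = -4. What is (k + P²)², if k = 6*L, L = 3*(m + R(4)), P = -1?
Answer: 76729/4 ≈ 19182.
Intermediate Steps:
R(v) = -¾ + v
m = -11 (m = (-4 - 4) - 3 = -8 - 3 = -11)
L = -93/4 (L = 3*(-11 + (-¾ + 4)) = 3*(-11 + 13/4) = 3*(-31/4) = -93/4 ≈ -23.250)
k = -279/2 (k = 6*(-93/4) = -279/2 ≈ -139.50)
(k + P²)² = (-279/2 + (-1)²)² = (-279/2 + 1)² = (-277/2)² = 76729/4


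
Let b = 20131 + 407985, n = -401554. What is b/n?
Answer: -214058/200777 ≈ -1.0661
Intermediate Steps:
b = 428116
b/n = 428116/(-401554) = 428116*(-1/401554) = -214058/200777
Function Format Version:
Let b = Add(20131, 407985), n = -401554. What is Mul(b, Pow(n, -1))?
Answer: Rational(-214058, 200777) ≈ -1.0661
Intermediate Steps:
b = 428116
Mul(b, Pow(n, -1)) = Mul(428116, Pow(-401554, -1)) = Mul(428116, Rational(-1, 401554)) = Rational(-214058, 200777)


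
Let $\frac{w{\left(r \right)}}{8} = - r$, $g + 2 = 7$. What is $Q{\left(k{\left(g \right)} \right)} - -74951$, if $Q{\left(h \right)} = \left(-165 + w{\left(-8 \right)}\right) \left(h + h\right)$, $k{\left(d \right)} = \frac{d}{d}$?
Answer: $74749$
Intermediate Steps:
$g = 5$ ($g = -2 + 7 = 5$)
$w{\left(r \right)} = - 8 r$ ($w{\left(r \right)} = 8 \left(- r\right) = - 8 r$)
$k{\left(d \right)} = 1$
$Q{\left(h \right)} = - 202 h$ ($Q{\left(h \right)} = \left(-165 - -64\right) \left(h + h\right) = \left(-165 + 64\right) 2 h = - 101 \cdot 2 h = - 202 h$)
$Q{\left(k{\left(g \right)} \right)} - -74951 = \left(-202\right) 1 - -74951 = -202 + 74951 = 74749$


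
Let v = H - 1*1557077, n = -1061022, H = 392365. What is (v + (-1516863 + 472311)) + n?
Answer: -3270286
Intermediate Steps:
v = -1164712 (v = 392365 - 1*1557077 = 392365 - 1557077 = -1164712)
(v + (-1516863 + 472311)) + n = (-1164712 + (-1516863 + 472311)) - 1061022 = (-1164712 - 1044552) - 1061022 = -2209264 - 1061022 = -3270286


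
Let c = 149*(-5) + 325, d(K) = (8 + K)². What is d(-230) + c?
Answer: 48864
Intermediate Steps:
c = -420 (c = -745 + 325 = -420)
d(-230) + c = (8 - 230)² - 420 = (-222)² - 420 = 49284 - 420 = 48864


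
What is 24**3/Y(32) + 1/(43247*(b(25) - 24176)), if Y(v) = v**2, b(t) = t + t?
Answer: 7042795573/521688561 ≈ 13.500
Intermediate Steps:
b(t) = 2*t
24**3/Y(32) + 1/(43247*(b(25) - 24176)) = 24**3/(32**2) + 1/(43247*(2*25 - 24176)) = 13824/1024 + 1/(43247*(50 - 24176)) = 13824*(1/1024) + (1/43247)/(-24126) = 27/2 + (1/43247)*(-1/24126) = 27/2 - 1/1043377122 = 7042795573/521688561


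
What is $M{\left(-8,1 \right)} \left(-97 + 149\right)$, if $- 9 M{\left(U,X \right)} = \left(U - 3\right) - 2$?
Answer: $\frac{676}{9} \approx 75.111$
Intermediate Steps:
$M{\left(U,X \right)} = \frac{5}{9} - \frac{U}{9}$ ($M{\left(U,X \right)} = - \frac{\left(U - 3\right) - 2}{9} = - \frac{\left(-3 + U\right) - 2}{9} = - \frac{-5 + U}{9} = \frac{5}{9} - \frac{U}{9}$)
$M{\left(-8,1 \right)} \left(-97 + 149\right) = \left(\frac{5}{9} - - \frac{8}{9}\right) \left(-97 + 149\right) = \left(\frac{5}{9} + \frac{8}{9}\right) 52 = \frac{13}{9} \cdot 52 = \frac{676}{9}$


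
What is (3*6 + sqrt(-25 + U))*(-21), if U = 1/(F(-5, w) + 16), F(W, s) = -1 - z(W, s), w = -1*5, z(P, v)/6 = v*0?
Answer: -378 - 7*I*sqrt(5610)/5 ≈ -378.0 - 104.86*I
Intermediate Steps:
z(P, v) = 0 (z(P, v) = 6*(v*0) = 6*0 = 0)
w = -5
F(W, s) = -1 (F(W, s) = -1 - 1*0 = -1 + 0 = -1)
U = 1/15 (U = 1/(-1 + 16) = 1/15 ≈ 0.066667)
(3*6 + sqrt(-25 + U))*(-21) = (3*6 + sqrt(-25 + 1/15))*(-21) = (18 + sqrt(-374/15))*(-21) = (18 + I*sqrt(5610)/15)*(-21) = -378 - 7*I*sqrt(5610)/5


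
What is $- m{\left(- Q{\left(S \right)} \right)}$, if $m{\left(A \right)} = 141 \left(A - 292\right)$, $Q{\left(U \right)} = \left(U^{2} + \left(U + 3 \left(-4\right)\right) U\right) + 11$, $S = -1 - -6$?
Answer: $41313$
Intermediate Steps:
$S = 5$ ($S = -1 + 6 = 5$)
$Q{\left(U \right)} = 11 + U^{2} + U \left(-12 + U\right)$ ($Q{\left(U \right)} = \left(U^{2} + \left(U - 12\right) U\right) + 11 = \left(U^{2} + \left(-12 + U\right) U\right) + 11 = \left(U^{2} + U \left(-12 + U\right)\right) + 11 = 11 + U^{2} + U \left(-12 + U\right)$)
$m{\left(A \right)} = -41172 + 141 A$ ($m{\left(A \right)} = 141 \left(-292 + A\right) = -41172 + 141 A$)
$- m{\left(- Q{\left(S \right)} \right)} = - (-41172 + 141 \left(- (11 - 60 + 2 \cdot 5^{2})\right)) = - (-41172 + 141 \left(- (11 - 60 + 2 \cdot 25)\right)) = - (-41172 + 141 \left(- (11 - 60 + 50)\right)) = - (-41172 + 141 \left(\left(-1\right) 1\right)) = - (-41172 + 141 \left(-1\right)) = - (-41172 - 141) = \left(-1\right) \left(-41313\right) = 41313$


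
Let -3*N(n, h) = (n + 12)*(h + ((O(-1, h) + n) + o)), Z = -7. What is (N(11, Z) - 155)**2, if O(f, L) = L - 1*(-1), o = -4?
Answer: 11881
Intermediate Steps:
O(f, L) = 1 + L (O(f, L) = L + 1 = 1 + L)
N(n, h) = -(12 + n)*(-3 + n + 2*h)/3 (N(n, h) = -(n + 12)*(h + (((1 + h) + n) - 4))/3 = -(12 + n)*(h + ((1 + h + n) - 4))/3 = -(12 + n)*(h + (-3 + h + n))/3 = -(12 + n)*(-3 + n + 2*h)/3)
(N(11, Z) - 155)**2 = ((12 - 8*(-7) - 3*11 - 1/3*11**2 - 2/3*(-7)*11) - 155)**2 = ((12 + 56 - 33 - 1/3*121 + 154/3) - 155)**2 = ((12 + 56 - 33 - 121/3 + 154/3) - 155)**2 = (46 - 155)**2 = (-109)**2 = 11881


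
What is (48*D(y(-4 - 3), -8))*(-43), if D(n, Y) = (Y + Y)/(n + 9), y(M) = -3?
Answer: 5504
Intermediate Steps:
D(n, Y) = 2*Y/(9 + n) (D(n, Y) = (2*Y)/(9 + n) = 2*Y/(9 + n))
(48*D(y(-4 - 3), -8))*(-43) = (48*(2*(-8)/(9 - 3)))*(-43) = (48*(2*(-8)/6))*(-43) = (48*(2*(-8)*(⅙)))*(-43) = (48*(-8/3))*(-43) = -128*(-43) = 5504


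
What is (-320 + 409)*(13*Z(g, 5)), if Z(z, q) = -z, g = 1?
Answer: -1157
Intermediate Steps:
(-320 + 409)*(13*Z(g, 5)) = (-320 + 409)*(13*(-1*1)) = 89*(13*(-1)) = 89*(-13) = -1157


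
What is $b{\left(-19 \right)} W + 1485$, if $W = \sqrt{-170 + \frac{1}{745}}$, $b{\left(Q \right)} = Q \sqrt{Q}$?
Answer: $1485 + \frac{19 \sqrt{1792716595}}{745} \approx 2564.8$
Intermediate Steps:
$b{\left(Q \right)} = Q^{\frac{3}{2}}$
$W = \frac{i \sqrt{94353505}}{745}$ ($W = \sqrt{-170 + \frac{1}{745}} = \sqrt{- \frac{126649}{745}} = \frac{i \sqrt{94353505}}{745} \approx 13.038 i$)
$b{\left(-19 \right)} W + 1485 = \left(-19\right)^{\frac{3}{2}} \frac{i \sqrt{94353505}}{745} + 1485 = - 19 i \sqrt{19} \frac{i \sqrt{94353505}}{745} + 1485 = \frac{19 \sqrt{1792716595}}{745} + 1485 = 1485 + \frac{19 \sqrt{1792716595}}{745}$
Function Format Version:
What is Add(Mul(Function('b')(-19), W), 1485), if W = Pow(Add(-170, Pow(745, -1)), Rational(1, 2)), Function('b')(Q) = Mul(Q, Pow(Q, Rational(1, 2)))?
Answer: Add(1485, Mul(Rational(19, 745), Pow(1792716595, Rational(1, 2)))) ≈ 2564.8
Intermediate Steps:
Function('b')(Q) = Pow(Q, Rational(3, 2))
W = Mul(Rational(1, 745), I, Pow(94353505, Rational(1, 2))) (W = Pow(Add(-170, Rational(1, 745)), Rational(1, 2)) = Pow(Rational(-126649, 745), Rational(1, 2)) = Mul(Rational(1, 745), I, Pow(94353505, Rational(1, 2))) ≈ Mul(13.038, I))
Add(Mul(Function('b')(-19), W), 1485) = Add(Mul(Pow(-19, Rational(3, 2)), Mul(Rational(1, 745), I, Pow(94353505, Rational(1, 2)))), 1485) = Add(Mul(Mul(-19, I, Pow(19, Rational(1, 2))), Mul(Rational(1, 745), I, Pow(94353505, Rational(1, 2)))), 1485) = Add(Mul(Rational(19, 745), Pow(1792716595, Rational(1, 2))), 1485) = Add(1485, Mul(Rational(19, 745), Pow(1792716595, Rational(1, 2))))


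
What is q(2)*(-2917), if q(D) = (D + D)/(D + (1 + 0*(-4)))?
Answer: -11668/3 ≈ -3889.3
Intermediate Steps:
q(D) = 2*D/(1 + D) (q(D) = (2*D)/(D + (1 + 0)) = (2*D)/(D + 1) = (2*D)/(1 + D) = 2*D/(1 + D))
q(2)*(-2917) = (2*2/(1 + 2))*(-2917) = (2*2/3)*(-2917) = (2*2*(1/3))*(-2917) = (4/3)*(-2917) = -11668/3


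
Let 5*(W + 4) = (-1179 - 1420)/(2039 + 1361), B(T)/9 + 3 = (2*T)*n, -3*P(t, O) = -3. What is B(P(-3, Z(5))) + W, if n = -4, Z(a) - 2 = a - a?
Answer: -1753599/17000 ≈ -103.15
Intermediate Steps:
Z(a) = 2 (Z(a) = 2 + (a - a) = 2 + 0 = 2)
P(t, O) = 1 (P(t, O) = -⅓*(-3) = 1)
B(T) = -27 - 72*T (B(T) = -27 + 9*((2*T)*(-4)) = -27 + 9*(-8*T) = -27 - 72*T)
W = -70599/17000 (W = -4 + ((-1179 - 1420)/(2039 + 1361))/5 = -4 + (-2599/3400)/5 = -4 + (-2599*1/3400)/5 = -4 + (⅕)*(-2599/3400) = -4 - 2599/17000 = -70599/17000 ≈ -4.1529)
B(P(-3, Z(5))) + W = (-27 - 72*1) - 70599/17000 = (-27 - 72) - 70599/17000 = -99 - 70599/17000 = -1753599/17000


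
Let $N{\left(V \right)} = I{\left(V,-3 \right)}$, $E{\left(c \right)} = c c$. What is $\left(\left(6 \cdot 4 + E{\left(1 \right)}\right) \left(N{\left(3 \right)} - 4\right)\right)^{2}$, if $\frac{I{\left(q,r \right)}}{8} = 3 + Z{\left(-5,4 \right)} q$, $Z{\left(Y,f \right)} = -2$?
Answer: $490000$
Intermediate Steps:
$E{\left(c \right)} = c^{2}$
$I{\left(q,r \right)} = 24 - 16 q$ ($I{\left(q,r \right)} = 8 \left(3 - 2 q\right) = 24 - 16 q$)
$N{\left(V \right)} = 24 - 16 V$
$\left(\left(6 \cdot 4 + E{\left(1 \right)}\right) \left(N{\left(3 \right)} - 4\right)\right)^{2} = \left(\left(6 \cdot 4 + 1^{2}\right) \left(\left(24 - 48\right) - 4\right)\right)^{2} = \left(\left(24 + 1\right) \left(\left(24 - 48\right) - 4\right)\right)^{2} = \left(25 \left(-24 - 4\right)\right)^{2} = \left(25 \left(-28\right)\right)^{2} = \left(-700\right)^{2} = 490000$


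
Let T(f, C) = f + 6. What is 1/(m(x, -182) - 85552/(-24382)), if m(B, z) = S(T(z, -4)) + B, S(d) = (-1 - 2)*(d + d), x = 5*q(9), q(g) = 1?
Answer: 12191/12977427 ≈ 0.00093940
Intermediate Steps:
T(f, C) = 6 + f
x = 5 (x = 5*1 = 5)
S(d) = -6*d
m(B, z) = -36 + B - 6*z (m(B, z) = -6*(6 + z) + B = (-36 - 6*z) + B = -36 + B - 6*z)
1/(m(x, -182) - 85552/(-24382)) = 1/((-36 + 5 - 6*(-182)) - 85552/(-24382)) = 1/((-36 + 5 + 1092) - 85552*(-1/24382)) = 1/(1061 + 42776/12191) = 1/(12977427/12191) = 12191/12977427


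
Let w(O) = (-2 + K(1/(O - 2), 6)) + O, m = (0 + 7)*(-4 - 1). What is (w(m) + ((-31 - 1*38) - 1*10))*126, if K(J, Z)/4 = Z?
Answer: -11592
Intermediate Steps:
K(J, Z) = 4*Z
m = -35 (m = 7*(-5) = -35)
w(O) = 22 + O (w(O) = (-2 + 4*6) + O = (-2 + 24) + O = 22 + O)
(w(m) + ((-31 - 1*38) - 1*10))*126 = ((22 - 35) + ((-31 - 1*38) - 1*10))*126 = (-13 + ((-31 - 38) - 10))*126 = (-13 + (-69 - 10))*126 = (-13 - 79)*126 = -92*126 = -11592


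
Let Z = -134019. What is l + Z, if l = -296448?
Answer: -430467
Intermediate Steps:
l + Z = -296448 - 134019 = -430467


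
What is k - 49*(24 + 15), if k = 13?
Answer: -1898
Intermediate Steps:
k - 49*(24 + 15) = 13 - 49*(24 + 15) = 13 - 49*39 = 13 - 1911 = -1898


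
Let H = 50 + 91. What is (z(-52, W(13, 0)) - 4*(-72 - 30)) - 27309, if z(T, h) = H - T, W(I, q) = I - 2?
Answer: -26708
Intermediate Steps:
H = 141
W(I, q) = -2 + I
z(T, h) = 141 - T
(z(-52, W(13, 0)) - 4*(-72 - 30)) - 27309 = ((141 - 1*(-52)) - 4*(-72 - 30)) - 27309 = ((141 + 52) - 4*(-102)) - 27309 = (193 + 408) - 27309 = 601 - 27309 = -26708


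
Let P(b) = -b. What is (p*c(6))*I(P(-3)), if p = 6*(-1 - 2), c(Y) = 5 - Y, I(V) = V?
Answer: 54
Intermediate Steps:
p = -18 (p = 6*(-3) = -18)
(p*c(6))*I(P(-3)) = (-18*(5 - 1*6))*(-1*(-3)) = -18*(5 - 6)*3 = -18*(-1)*3 = 18*3 = 54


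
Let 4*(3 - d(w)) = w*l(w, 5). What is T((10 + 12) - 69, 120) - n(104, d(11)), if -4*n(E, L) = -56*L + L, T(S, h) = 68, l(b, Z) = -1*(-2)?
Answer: 819/8 ≈ 102.38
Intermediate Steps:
l(b, Z) = 2
d(w) = 3 - w/2 (d(w) = 3 - w*2/4 = 3 - w/2)
n(E, L) = 55*L/4 (n(E, L) = -(-56*L + L)/4 = -(-55)*L/4 = 55*L/4)
T((10 + 12) - 69, 120) - n(104, d(11)) = 68 - 55*(3 - ½*11)/4 = 68 - 55*(3 - 11/2)/4 = 68 - 55*(-5)/(4*2) = 68 - 1*(-275/8) = 68 + 275/8 = 819/8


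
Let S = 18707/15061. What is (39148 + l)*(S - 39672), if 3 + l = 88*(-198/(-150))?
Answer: -117289041636953/75305 ≈ -1.5575e+9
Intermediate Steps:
S = 18707/15061 (S = 18707*(1/15061) = 18707/15061 ≈ 1.2421)
l = 2829/25 (l = -3 + 88*(-198/(-150)) = -3 + 88*(-198*(-1/150)) = -3 + 88*(33/25) = -3 + 2904/25 = 2829/25 ≈ 113.16)
(39148 + l)*(S - 39672) = (39148 + 2829/25)*(18707/15061 - 39672) = (981529/25)*(-597481285/15061) = -117289041636953/75305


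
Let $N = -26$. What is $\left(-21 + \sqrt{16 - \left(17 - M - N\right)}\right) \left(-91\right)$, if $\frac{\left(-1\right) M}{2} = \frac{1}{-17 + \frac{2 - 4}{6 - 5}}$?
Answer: $1911 - \frac{91 i \sqrt{9709}}{19} \approx 1911.0 - 471.93 i$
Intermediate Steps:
$M = \frac{2}{19}$ ($M = - \frac{2}{-17 + \frac{2 - 4}{6 - 5}} = - \frac{2}{-17 - \frac{2}{1}} = - \frac{2}{-17 - 2} = - \frac{2}{-19} = \left(-2\right) \left(- \frac{1}{19}\right) = \frac{2}{19} \approx 0.10526$)
$\left(-21 + \sqrt{16 - \left(17 - M - N\right)}\right) \left(-91\right) = \left(-21 + \sqrt{16 + \left(\left(-26 + \frac{2}{19}\right) - 17\right)}\right) \left(-91\right) = \left(-21 + \sqrt{16 - \frac{815}{19}}\right) \left(-91\right) = \left(-21 + \sqrt{- \frac{511}{19}}\right) \left(-91\right) = \left(-21 + \frac{i \sqrt{9709}}{19}\right) \left(-91\right) = 1911 - \frac{91 i \sqrt{9709}}{19}$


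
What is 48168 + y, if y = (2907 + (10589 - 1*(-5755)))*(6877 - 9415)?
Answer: -48810870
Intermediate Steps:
y = -48859038 (y = (2907 + (10589 + 5755))*(-2538) = (2907 + 16344)*(-2538) = 19251*(-2538) = -48859038)
48168 + y = 48168 - 48859038 = -48810870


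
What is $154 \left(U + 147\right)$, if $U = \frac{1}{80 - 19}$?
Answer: $\frac{1381072}{61} \approx 22641.0$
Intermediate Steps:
$U = \frac{1}{61}$ ($U = \frac{1}{80 - 19} = \frac{1}{61} \approx 0.016393$)
$154 \left(U + 147\right) = 154 \left(\frac{1}{61} + 147\right) = 154 \cdot \frac{8968}{61} = \frac{1381072}{61}$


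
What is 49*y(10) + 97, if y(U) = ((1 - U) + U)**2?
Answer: 146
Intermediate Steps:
y(U) = 1 (y(U) = 1**2 = 1)
49*y(10) + 97 = 49*1 + 97 = 49 + 97 = 146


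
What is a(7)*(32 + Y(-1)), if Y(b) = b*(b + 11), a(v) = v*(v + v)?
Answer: 2156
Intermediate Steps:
a(v) = 2*v² (a(v) = v*(2*v) = 2*v²)
Y(b) = b*(11 + b)
a(7)*(32 + Y(-1)) = (2*7²)*(32 - (11 - 1)) = (2*49)*(32 - 1*10) = 98*(32 - 10) = 98*22 = 2156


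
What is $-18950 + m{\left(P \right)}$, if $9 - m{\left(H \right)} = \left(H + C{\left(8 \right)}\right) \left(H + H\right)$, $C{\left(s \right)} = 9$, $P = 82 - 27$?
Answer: $-25981$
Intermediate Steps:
$P = 55$
$m{\left(H \right)} = 9 - 2 H \left(9 + H\right)$ ($m{\left(H \right)} = 9 - \left(H + 9\right) \left(H + H\right) = 9 - \left(9 + H\right) 2 H = 9 - 2 H \left(9 + H\right)$)
$-18950 + m{\left(P \right)} = -18950 - \left(981 + 6050\right) = -18950 - 7031 = -25981$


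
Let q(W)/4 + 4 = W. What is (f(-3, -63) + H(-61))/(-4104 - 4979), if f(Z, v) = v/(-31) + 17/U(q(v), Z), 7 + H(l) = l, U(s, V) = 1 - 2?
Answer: 2572/281573 ≈ 0.0091344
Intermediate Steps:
q(W) = -16 + 4*W
U(s, V) = -1
H(l) = -7 + l
f(Z, v) = -17 - v/31 (f(Z, v) = v/(-31) + 17/(-1) = v*(-1/31) + 17*(-1) = -v/31 - 17 = -17 - v/31)
(f(-3, -63) + H(-61))/(-4104 - 4979) = ((-17 - 1/31*(-63)) + (-7 - 61))/(-4104 - 4979) = ((-17 + 63/31) - 68)/(-9083) = (-464/31 - 68)*(-1/9083) = -2572/31*(-1/9083) = 2572/281573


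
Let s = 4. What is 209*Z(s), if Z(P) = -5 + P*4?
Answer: 2299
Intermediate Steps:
Z(P) = -5 + 4*P
209*Z(s) = 209*(-5 + 4*4) = 209*(-5 + 16) = 209*11 = 2299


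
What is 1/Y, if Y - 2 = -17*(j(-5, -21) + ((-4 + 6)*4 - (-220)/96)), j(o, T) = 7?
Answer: -24/7007 ≈ -0.0034251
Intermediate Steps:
Y = -7007/24 (Y = 2 - 17*(7 + ((-4 + 6)*4 - (-220)/96)) = 2 - 17*(7 + (2*4 - (-220)/96)) = 2 - 17*(7 + (8 - 1*(-55/24))) = 2 - 17*(7 + (8 + 55/24)) = 2 - 17*(7 + 247/24) = 2 - 17*415/24 = 2 - 7055/24 = -7007/24 ≈ -291.96)
1/Y = 1/(-7007/24) = -24/7007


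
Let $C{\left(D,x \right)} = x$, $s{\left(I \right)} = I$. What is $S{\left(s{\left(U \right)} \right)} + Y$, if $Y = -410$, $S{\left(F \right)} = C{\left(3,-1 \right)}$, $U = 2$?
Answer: $-411$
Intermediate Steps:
$S{\left(F \right)} = -1$
$S{\left(s{\left(U \right)} \right)} + Y = -1 - 410 = -411$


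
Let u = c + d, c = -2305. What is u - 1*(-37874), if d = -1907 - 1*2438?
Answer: 31224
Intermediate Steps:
d = -4345 (d = -1907 - 2438 = -4345)
u = -6650 (u = -2305 - 4345 = -6650)
u - 1*(-37874) = -6650 - 1*(-37874) = -6650 + 37874 = 31224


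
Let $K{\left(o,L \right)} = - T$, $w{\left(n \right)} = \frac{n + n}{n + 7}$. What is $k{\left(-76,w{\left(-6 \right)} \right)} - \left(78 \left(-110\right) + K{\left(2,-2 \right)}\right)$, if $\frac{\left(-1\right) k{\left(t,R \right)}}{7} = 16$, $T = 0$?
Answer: $8468$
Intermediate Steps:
$w{\left(n \right)} = \frac{2 n}{7 + n}$
$K{\left(o,L \right)} = 0$ ($K{\left(o,L \right)} = \left(-1\right) 0 = 0$)
$k{\left(t,R \right)} = -112$ ($k{\left(t,R \right)} = \left(-7\right) 16 = -112$)
$k{\left(-76,w{\left(-6 \right)} \right)} - \left(78 \left(-110\right) + K{\left(2,-2 \right)}\right) = -112 - \left(78 \left(-110\right) + 0\right) = -112 - \left(-8580 + 0\right) = -112 - -8580 = -112 + 8580 = 8468$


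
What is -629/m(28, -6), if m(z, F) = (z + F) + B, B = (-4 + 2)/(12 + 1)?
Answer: -8177/284 ≈ -28.792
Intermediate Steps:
B = -2/13 ≈ -0.15385
m(z, F) = -2/13 + F + z (m(z, F) = (z + F) - 2/13 = (F + z) - 2/13 = -2/13 + F + z)
-629/m(28, -6) = -629/(-2/13 - 6 + 28) = -629/284/13 = -629*13/284 = -8177/284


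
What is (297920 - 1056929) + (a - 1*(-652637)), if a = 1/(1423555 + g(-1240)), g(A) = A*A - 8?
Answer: -314983128683/2961147 ≈ -1.0637e+5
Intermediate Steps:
g(A) = -8 + A**2 (g(A) = A**2 - 8 = -8 + A**2)
a = 1/2961147 (a = 1/(1423555 + (-8 + (-1240)**2)) = 1/(1423555 + (-8 + 1537600)) = 1/(1423555 + 1537592) = 1/2961147 ≈ 3.3771e-7)
(297920 - 1056929) + (a - 1*(-652637)) = (297920 - 1056929) + (1/2961147 - 1*(-652637)) = -759009 + (1/2961147 + 652637) = -759009 + 1932554094640/2961147 = -314983128683/2961147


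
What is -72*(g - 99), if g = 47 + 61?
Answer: -648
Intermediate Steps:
g = 108
-72*(g - 99) = -72*(108 - 99) = -72*9 = -648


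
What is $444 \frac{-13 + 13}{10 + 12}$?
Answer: $0$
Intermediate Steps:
$444 \frac{-13 + 13}{10 + 12} = 444 \cdot \frac{0}{22} = 444 \cdot 0 \cdot \frac{1}{22} = 444 \cdot 0 = 0$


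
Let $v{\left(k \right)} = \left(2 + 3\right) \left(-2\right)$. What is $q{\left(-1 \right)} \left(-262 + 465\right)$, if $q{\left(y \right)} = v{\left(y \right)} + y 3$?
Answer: $-2639$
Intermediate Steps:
$v{\left(k \right)} = -10$ ($v{\left(k \right)} = 5 \left(-2\right) = -10$)
$q{\left(y \right)} = -10 + 3 y$ ($q{\left(y \right)} = -10 + y 3 = -10 + 3 y$)
$q{\left(-1 \right)} \left(-262 + 465\right) = \left(-10 + 3 \left(-1\right)\right) \left(-262 + 465\right) = \left(-10 - 3\right) 203 = \left(-13\right) 203 = -2639$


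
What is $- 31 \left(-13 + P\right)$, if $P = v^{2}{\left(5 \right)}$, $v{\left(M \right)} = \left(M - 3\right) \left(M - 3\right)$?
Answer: $-93$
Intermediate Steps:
$v{\left(M \right)} = \left(-3 + M\right)^{2}$ ($v{\left(M \right)} = \left(-3 + M\right) \left(-3 + M\right) = \left(-3 + M\right)^{2}$)
$P = 16$ ($P = \left(\left(-3 + 5\right)^{2}\right)^{2} = \left(2^{2}\right)^{2} = 4^{2} = 16$)
$- 31 \left(-13 + P\right) = - 31 \left(-13 + 16\right) = \left(-31\right) 3 = -93$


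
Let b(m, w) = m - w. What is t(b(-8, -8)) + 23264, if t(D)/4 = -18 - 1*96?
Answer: 22808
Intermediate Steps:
t(D) = -456 (t(D) = 4*(-18 - 1*96) = 4*(-18 - 96) = 4*(-114) = -456)
t(b(-8, -8)) + 23264 = -456 + 23264 = 22808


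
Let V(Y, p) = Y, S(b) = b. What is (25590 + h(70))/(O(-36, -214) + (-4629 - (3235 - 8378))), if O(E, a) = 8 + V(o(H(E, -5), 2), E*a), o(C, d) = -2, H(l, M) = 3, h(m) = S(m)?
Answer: 1283/26 ≈ 49.346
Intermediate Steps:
h(m) = m
O(E, a) = 6 (O(E, a) = 8 - 2 = 6)
(25590 + h(70))/(O(-36, -214) + (-4629 - (3235 - 8378))) = (25590 + 70)/(6 + (-4629 - (3235 - 8378))) = 25660/(6 + (-4629 - 1*(-5143))) = 25660/(6 + (-4629 + 5143)) = 25660/(6 + 514) = 25660/520 = 25660*(1/520) = 1283/26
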